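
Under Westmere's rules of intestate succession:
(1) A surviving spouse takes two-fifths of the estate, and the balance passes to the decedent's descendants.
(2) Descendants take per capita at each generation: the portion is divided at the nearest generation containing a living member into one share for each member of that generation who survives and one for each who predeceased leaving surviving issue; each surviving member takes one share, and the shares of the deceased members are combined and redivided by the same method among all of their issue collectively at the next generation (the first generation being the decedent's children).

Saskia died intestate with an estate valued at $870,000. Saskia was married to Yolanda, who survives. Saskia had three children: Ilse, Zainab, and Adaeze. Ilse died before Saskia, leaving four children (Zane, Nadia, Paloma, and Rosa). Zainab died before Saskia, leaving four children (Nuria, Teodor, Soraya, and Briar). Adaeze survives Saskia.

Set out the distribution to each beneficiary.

Yolanda: $348,000; Zane: $43,500; Nadia: $43,500; Paloma: $43,500; Rosa: $43,500; Nuria: $43,500; Teodor: $43,500; Soraya: $43,500; Briar: $43,500; Adaeze: $174,000

Yolanda takes two-fifths of $870,000 = $348,000. The remaining $522,000 passes to the descendants.
The descendants' portion ($522,000) is divided at the children's generation into 3 shares of $174,000. Adaeze takes $174,000. The 2 shares of the deceased (Ilse and Zainab) are combined into a pool of $348,000.
That pool ($348,000) is divided at the grandchildren's generation equally among Zane, Nadia, Paloma, Rosa, Nuria, Teodor, Soraya, and Briar: $43,500 each.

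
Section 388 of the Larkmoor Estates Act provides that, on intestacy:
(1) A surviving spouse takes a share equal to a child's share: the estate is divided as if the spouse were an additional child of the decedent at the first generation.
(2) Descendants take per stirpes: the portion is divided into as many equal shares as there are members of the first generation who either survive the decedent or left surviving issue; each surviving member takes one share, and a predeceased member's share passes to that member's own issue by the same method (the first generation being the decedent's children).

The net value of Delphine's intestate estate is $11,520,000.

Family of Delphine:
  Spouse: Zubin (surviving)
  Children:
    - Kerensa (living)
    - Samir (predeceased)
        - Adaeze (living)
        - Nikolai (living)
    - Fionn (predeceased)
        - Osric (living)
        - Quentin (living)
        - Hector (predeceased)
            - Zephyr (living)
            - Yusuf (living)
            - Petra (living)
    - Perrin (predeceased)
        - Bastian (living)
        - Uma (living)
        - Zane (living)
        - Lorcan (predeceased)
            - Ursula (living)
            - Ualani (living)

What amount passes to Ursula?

Ursula receives $288,000.

The spouse counts as an additional share at the children's level, so there are 5 primary shares of $2,304,000. Zubin takes one such share ($2,304,000).
The children's combined portion ($9,216,000) is divided into 4 shares of $2,304,000: Kerensa takes $2,304,000; Samir's $2,304,000 share passes to Samir's issue; Fionn's $2,304,000 share passes to Fionn's issue; Perrin's $2,304,000 share passes to Perrin's issue.
Samir's share ($2,304,000) is divided into 2 shares of $1,152,000: Adaeze and Nikolai each take $1,152,000.
Fionn's share ($2,304,000) is divided into 3 shares of $768,000: Osric and Quentin each take $768,000; Hector's $768,000 share passes to Hector's issue.
Hector's share ($768,000) is divided into 3 shares of $256,000: Zephyr, Yusuf, and Petra each take $256,000.
Perrin's share ($2,304,000) is divided into 4 shares of $576,000: Bastian, Uma, and Zane each take $576,000; Lorcan's $576,000 share passes to Lorcan's issue.
Lorcan's share ($576,000) is divided into 2 shares of $288,000: Ursula and Ualani each take $288,000.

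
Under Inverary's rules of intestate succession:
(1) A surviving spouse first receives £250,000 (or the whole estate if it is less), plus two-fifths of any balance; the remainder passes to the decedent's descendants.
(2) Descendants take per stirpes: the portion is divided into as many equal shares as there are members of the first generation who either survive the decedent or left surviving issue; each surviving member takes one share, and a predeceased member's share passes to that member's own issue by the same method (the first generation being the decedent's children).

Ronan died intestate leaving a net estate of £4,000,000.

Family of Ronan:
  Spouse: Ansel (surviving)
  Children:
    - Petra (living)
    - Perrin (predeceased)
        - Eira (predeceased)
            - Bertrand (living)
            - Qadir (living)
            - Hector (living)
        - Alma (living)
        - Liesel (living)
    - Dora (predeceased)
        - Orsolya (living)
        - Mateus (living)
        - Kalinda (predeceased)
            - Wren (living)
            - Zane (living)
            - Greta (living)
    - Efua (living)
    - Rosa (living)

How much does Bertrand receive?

Bertrand receives £50,000.

Ansel first takes £250,000, leaving a balance of £3,750,000. Ansel then takes two-fifths of the balance (£1,500,000), for a total of £1,750,000. The remaining £2,250,000 passes to the descendants.
The descendants' portion (£2,250,000) is divided into 5 shares of £450,000: Petra, Efua, and Rosa each take £450,000; Perrin's £450,000 share passes to Perrin's issue; Dora's £450,000 share passes to Dora's issue.
Perrin's share (£450,000) is divided into 3 shares of £150,000: Alma and Liesel each take £150,000; Eira's £150,000 share passes to Eira's issue.
Eira's share (£150,000) is divided into 3 shares of £50,000: Bertrand, Qadir, and Hector each take £50,000.
Dora's share (£450,000) is divided into 3 shares of £150,000: Orsolya and Mateus each take £150,000; Kalinda's £150,000 share passes to Kalinda's issue.
Kalinda's share (£150,000) is divided into 3 shares of £50,000: Wren, Zane, and Greta each take £50,000.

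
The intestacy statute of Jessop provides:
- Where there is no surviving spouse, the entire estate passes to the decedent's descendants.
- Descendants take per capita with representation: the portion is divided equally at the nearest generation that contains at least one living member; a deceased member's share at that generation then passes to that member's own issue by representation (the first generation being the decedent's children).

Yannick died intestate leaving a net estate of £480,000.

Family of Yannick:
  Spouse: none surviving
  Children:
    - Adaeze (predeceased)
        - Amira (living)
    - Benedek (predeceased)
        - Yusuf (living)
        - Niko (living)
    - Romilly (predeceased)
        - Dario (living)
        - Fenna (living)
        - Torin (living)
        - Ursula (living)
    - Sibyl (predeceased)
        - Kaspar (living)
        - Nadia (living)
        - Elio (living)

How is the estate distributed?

Amira: £48,000; Yusuf: £48,000; Niko: £48,000; Dario: £48,000; Fenna: £48,000; Torin: £48,000; Ursula: £48,000; Kaspar: £48,000; Nadia: £48,000; Elio: £48,000

The entire £480,000 passes to the descendants.
No child survives, so the initial division is made at the grandchildren's generation.
That amount (£480,000) is divided into 10 shares of £48,000: Amira, Yusuf, Niko, Dario, Fenna, Torin, Ursula, Kaspar, Nadia, and Elio each take £48,000.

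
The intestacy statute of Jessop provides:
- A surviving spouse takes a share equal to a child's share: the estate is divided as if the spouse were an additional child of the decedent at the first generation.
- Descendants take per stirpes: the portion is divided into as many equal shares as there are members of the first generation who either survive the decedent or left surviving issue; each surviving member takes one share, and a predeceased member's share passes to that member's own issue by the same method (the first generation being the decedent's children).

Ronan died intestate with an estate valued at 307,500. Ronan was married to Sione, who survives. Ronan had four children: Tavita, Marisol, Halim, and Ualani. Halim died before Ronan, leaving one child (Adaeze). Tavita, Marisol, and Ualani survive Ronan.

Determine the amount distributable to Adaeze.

The spouse counts as an additional share at the children's level, so there are 5 primary shares of 61,500. Sione takes one such share (61,500).
The children's combined portion (246,000) is divided into 4 shares of 61,500: Tavita, Marisol, and Ualani each take 61,500; Halim's 61,500 share passes to Halim's issue.
Halim's share (61,500) passes entirely to Adaeze.

Adaeze receives 61,500.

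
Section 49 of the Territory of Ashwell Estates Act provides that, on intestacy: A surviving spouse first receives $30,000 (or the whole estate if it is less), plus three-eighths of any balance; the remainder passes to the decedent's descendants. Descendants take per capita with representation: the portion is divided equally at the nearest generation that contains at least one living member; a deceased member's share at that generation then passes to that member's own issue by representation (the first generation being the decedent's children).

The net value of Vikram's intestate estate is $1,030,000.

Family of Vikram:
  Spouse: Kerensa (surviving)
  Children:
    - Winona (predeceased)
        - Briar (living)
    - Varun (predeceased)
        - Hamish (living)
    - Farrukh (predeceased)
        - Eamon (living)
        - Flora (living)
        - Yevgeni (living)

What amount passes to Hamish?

Hamish receives $125,000.

Kerensa first takes $30,000, leaving a balance of $1,000,000. Kerensa then takes three-eighths of the balance ($375,000), for a total of $405,000. The remaining $625,000 passes to the descendants.
No child survives, so the initial division is made at the grandchildren's generation.
The descendants' portion ($625,000) is divided into 5 shares of $125,000: Briar, Hamish, Eamon, Flora, and Yevgeni each take $125,000.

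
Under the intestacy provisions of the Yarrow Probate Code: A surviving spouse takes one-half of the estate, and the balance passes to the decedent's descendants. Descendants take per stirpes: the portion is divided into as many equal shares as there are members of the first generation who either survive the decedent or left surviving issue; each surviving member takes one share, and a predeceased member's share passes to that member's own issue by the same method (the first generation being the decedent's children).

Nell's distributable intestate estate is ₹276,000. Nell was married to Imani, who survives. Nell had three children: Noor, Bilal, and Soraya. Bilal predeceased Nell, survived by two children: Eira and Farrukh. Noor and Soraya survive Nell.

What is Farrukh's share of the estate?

Imani takes one-half of ₹276,000 = ₹138,000. The remaining ₹138,000 passes to the descendants.
The descendants' portion (₹138,000) is divided into 3 shares of ₹46,000: Noor and Soraya each take ₹46,000; Bilal's ₹46,000 share passes to Bilal's issue.
Bilal's share (₹46,000) is divided into 2 shares of ₹23,000: Eira and Farrukh each take ₹23,000.

Farrukh receives ₹23,000.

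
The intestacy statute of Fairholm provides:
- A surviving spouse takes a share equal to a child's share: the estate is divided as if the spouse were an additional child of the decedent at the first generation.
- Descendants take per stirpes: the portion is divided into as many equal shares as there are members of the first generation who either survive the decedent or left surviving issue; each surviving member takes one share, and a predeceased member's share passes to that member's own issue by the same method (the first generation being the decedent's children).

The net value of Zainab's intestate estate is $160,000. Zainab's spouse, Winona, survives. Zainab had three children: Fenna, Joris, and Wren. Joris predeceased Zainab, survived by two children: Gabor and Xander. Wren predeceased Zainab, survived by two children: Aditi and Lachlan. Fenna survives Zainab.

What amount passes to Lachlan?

The spouse counts as an additional share at the children's level, so there are 4 primary shares of $40,000. Winona takes one such share ($40,000).
The children's combined portion ($120,000) is divided into 3 shares of $40,000: Fenna takes $40,000; Joris's $40,000 share passes to Joris's issue; Wren's $40,000 share passes to Wren's issue.
Joris's share ($40,000) is divided into 2 shares of $20,000: Gabor and Xander each take $20,000.
Wren's share ($40,000) is divided into 2 shares of $20,000: Aditi and Lachlan each take $20,000.

Lachlan receives $20,000.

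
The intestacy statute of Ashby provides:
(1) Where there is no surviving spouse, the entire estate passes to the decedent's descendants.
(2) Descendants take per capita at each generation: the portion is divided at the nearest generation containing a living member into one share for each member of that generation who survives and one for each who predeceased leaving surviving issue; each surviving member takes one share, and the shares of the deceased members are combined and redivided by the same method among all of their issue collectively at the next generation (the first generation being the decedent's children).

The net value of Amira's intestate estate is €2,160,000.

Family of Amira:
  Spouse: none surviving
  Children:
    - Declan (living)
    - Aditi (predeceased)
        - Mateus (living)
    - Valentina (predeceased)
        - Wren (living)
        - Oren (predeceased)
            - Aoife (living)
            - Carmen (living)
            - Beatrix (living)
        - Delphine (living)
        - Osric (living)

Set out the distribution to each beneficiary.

Declan: €720,000; Mateus: €288,000; Wren: €288,000; Aoife: €96,000; Carmen: €96,000; Beatrix: €96,000; Delphine: €288,000; Osric: €288,000

The entire €2,160,000 passes to the descendants.
That amount (€2,160,000) is divided at the children's generation into 3 shares of €720,000. Declan takes €720,000. The 2 shares of the deceased (Aditi and Valentina) are combined into a pool of €1,440,000.
That pool (€1,440,000) is divided at the grandchildren's generation into 5 shares of €288,000. Mateus, Wren, Delphine, and Osric each take €288,000. The remaining share for the deceased Oren (€288,000) is carried to the next generation.
That pool (€288,000) is divided at the great-grandchildren's generation equally among Aoife, Carmen, and Beatrix: €96,000 each.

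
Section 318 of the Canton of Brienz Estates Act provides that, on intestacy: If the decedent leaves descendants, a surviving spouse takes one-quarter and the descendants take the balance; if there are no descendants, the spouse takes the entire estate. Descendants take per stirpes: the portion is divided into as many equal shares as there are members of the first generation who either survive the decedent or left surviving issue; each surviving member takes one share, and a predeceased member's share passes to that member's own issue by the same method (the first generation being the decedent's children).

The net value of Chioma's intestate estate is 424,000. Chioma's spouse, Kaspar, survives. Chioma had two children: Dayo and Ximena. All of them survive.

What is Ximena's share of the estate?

Kaspar takes one-quarter of 424,000 = 106,000. The remaining 318,000 passes to the descendants.
The descendants' portion (318,000) is divided into 2 shares of 159,000: Dayo and Ximena each take 159,000.

Ximena receives 159,000.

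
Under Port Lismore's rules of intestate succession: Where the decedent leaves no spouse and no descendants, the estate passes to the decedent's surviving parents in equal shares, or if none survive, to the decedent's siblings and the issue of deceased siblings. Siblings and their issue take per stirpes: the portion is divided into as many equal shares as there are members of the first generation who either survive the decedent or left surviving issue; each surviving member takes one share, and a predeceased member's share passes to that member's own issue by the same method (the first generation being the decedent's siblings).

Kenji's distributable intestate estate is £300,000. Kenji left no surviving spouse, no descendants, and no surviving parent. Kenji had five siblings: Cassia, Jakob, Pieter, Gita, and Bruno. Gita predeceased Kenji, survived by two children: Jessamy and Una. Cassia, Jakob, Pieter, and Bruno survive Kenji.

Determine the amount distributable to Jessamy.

Jessamy receives £30,000.

The entire £300,000 passes to the siblings and their issue.
That amount (£300,000) is divided into 5 shares of £60,000: Cassia, Jakob, Pieter, and Bruno each take £60,000; Gita's £60,000 share passes to Gita's issue.
Gita's share (£60,000) is divided into 2 shares of £30,000: Jessamy and Una each take £30,000.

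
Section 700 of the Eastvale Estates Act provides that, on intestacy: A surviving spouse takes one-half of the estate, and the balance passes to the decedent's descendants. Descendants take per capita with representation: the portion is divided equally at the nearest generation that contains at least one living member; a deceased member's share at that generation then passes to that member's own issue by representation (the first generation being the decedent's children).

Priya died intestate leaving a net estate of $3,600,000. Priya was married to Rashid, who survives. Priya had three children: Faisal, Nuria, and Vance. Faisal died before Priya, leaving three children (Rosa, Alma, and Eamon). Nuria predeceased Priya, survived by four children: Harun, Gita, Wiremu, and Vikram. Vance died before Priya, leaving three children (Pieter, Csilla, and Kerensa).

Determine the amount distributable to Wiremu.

Rashid takes one-half of $3,600,000 = $1,800,000. The remaining $1,800,000 passes to the descendants.
No child survives, so the initial division is made at the grandchildren's generation.
The descendants' portion ($1,800,000) is divided into 10 shares of $180,000: Rosa, Alma, Eamon, Harun, Gita, Wiremu, Vikram, Pieter, Csilla, and Kerensa each take $180,000.

Wiremu receives $180,000.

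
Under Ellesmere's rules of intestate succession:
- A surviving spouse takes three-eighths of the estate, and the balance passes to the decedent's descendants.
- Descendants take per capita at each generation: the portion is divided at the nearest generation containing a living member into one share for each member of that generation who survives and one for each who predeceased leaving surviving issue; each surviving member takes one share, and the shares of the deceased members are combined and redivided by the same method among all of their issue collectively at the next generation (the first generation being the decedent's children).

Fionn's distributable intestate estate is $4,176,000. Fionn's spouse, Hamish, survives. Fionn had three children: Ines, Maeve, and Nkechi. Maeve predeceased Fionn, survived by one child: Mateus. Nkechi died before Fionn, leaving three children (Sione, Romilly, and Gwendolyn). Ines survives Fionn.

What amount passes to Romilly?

Hamish takes three-eighths of $4,176,000 = $1,566,000. The remaining $2,610,000 passes to the descendants.
The descendants' portion ($2,610,000) is divided at the children's generation into 3 shares of $870,000. Ines takes $870,000. The 2 shares of the deceased (Maeve and Nkechi) are combined into a pool of $1,740,000.
That pool ($1,740,000) is divided at the grandchildren's generation equally among Mateus, Sione, Romilly, and Gwendolyn: $435,000 each.

Romilly receives $435,000.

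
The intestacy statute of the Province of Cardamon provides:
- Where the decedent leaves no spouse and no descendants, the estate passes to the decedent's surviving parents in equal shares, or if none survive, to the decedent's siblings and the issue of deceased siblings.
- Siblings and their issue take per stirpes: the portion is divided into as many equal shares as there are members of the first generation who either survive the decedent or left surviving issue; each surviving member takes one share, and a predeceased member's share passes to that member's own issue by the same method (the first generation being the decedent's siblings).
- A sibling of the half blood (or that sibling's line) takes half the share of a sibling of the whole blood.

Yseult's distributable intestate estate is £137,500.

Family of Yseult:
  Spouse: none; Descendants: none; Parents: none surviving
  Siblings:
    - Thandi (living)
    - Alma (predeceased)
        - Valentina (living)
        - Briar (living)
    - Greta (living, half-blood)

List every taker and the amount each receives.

The entire £137,500 passes to the siblings and their issue.
Counting each half-blood sibling's line as half a unit, there are 5/2 units in £137,500, so one unit is £55,000. Whole-blood lines (Thandi and Alma) take £55,000 each; half-blood lines (Greta) take £27,500 each.
Alma's share (£55,000) is divided into 2 shares of £27,500: Valentina and Briar each take £27,500.

Thandi: £55,000; Valentina: £27,500; Briar: £27,500; Greta: £27,500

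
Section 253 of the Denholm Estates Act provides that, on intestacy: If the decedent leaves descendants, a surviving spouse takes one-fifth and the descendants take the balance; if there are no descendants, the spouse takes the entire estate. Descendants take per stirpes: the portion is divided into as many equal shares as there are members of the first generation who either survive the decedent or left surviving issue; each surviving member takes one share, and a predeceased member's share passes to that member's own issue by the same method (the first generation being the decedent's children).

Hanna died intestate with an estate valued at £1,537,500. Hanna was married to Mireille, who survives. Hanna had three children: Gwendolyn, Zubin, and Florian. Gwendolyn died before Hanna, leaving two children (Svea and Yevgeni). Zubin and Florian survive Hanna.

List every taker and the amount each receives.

Mireille: £307,500; Svea: £205,000; Yevgeni: £205,000; Zubin: £410,000; Florian: £410,000

Mireille takes one-fifth of £1,537,500 = £307,500. The remaining £1,230,000 passes to the descendants.
The descendants' portion (£1,230,000) is divided into 3 shares of £410,000: Zubin and Florian each take £410,000; Gwendolyn's £410,000 share passes to Gwendolyn's issue.
Gwendolyn's share (£410,000) is divided into 2 shares of £205,000: Svea and Yevgeni each take £205,000.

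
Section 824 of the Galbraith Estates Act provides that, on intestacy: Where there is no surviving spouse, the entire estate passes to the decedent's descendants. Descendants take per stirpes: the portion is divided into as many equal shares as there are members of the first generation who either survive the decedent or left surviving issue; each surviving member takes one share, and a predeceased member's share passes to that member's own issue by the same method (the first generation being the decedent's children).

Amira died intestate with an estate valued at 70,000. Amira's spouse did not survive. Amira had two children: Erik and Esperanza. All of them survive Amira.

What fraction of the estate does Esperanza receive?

The entire 70,000 passes to the descendants.
That amount (70,000) is divided into 2 shares of 35,000: Erik and Esperanza each take 35,000.

Esperanza receives 1/2 of the estate.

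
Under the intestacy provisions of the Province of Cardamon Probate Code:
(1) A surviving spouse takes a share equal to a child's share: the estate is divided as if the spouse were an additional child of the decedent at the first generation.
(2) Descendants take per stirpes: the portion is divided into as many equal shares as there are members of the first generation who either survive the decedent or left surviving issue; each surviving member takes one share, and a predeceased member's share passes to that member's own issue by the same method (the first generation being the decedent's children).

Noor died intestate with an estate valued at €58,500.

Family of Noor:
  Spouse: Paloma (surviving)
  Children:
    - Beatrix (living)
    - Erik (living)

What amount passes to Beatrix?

The spouse counts as an additional share at the children's level, so there are 3 primary shares of €19,500. Paloma takes one such share (€19,500).
The children's combined portion (€39,000) is divided into 2 shares of €19,500: Beatrix and Erik each take €19,500.

Beatrix receives €19,500.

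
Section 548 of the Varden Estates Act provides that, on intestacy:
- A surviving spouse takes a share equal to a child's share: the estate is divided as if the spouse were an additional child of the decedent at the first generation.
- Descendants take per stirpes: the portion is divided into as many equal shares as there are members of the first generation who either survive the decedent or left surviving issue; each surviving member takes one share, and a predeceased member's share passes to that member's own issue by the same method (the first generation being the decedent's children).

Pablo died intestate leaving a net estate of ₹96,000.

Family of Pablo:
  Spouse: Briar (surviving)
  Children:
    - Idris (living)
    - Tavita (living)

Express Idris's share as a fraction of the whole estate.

Idris receives 1/3 of the estate.

The spouse counts as an additional share at the children's level, so there are 3 primary shares of ₹32,000. Briar takes one such share (₹32,000).
The children's combined portion (₹64,000) is divided into 2 shares of ₹32,000: Idris and Tavita each take ₹32,000.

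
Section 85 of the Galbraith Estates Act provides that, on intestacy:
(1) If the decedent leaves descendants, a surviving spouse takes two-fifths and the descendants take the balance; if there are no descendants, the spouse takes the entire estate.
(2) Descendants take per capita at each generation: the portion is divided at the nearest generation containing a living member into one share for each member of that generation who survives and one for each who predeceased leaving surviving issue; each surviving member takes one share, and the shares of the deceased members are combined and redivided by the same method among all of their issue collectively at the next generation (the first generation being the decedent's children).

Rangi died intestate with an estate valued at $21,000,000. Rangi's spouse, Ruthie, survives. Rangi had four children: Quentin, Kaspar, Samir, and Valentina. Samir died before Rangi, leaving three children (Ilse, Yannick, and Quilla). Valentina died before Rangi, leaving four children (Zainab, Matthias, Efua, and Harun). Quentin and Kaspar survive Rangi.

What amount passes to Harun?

Ruthie takes two-fifths of $21,000,000 = $8,400,000. The remaining $12,600,000 passes to the descendants.
The descendants' portion ($12,600,000) is divided at the children's generation into 4 shares of $3,150,000. Quentin and Kaspar each take $3,150,000. The 2 shares of the deceased (Samir and Valentina) are combined into a pool of $6,300,000.
That pool ($6,300,000) is divided at the grandchildren's generation equally among Ilse, Yannick, Quilla, Zainab, Matthias, Efua, and Harun: $900,000 each.

Harun receives $900,000.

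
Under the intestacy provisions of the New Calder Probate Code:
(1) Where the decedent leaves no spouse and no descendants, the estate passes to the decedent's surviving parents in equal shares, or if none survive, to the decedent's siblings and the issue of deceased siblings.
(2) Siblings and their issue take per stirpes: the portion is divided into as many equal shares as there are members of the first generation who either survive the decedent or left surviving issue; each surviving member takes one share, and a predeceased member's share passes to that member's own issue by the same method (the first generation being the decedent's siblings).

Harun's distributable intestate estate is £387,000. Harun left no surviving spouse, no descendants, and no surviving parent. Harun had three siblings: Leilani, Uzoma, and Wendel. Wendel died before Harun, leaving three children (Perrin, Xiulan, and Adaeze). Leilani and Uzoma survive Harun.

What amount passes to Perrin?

The entire £387,000 passes to the siblings and their issue.
That amount (£387,000) is divided into 3 shares of £129,000: Leilani and Uzoma each take £129,000; Wendel's £129,000 share passes to Wendel's issue.
Wendel's share (£129,000) is divided into 3 shares of £43,000: Perrin, Xiulan, and Adaeze each take £43,000.

Perrin receives £43,000.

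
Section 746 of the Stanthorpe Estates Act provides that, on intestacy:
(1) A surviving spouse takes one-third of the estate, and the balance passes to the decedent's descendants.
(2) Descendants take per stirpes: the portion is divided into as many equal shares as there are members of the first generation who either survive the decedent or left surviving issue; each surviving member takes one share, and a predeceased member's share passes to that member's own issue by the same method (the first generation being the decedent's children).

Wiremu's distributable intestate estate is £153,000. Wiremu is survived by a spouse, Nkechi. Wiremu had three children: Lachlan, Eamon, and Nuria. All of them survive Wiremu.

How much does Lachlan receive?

Nkechi takes one-third of £153,000 = £51,000. The remaining £102,000 passes to the descendants.
The descendants' portion (£102,000) is divided into 3 shares of £34,000: Lachlan, Eamon, and Nuria each take £34,000.

Lachlan receives £34,000.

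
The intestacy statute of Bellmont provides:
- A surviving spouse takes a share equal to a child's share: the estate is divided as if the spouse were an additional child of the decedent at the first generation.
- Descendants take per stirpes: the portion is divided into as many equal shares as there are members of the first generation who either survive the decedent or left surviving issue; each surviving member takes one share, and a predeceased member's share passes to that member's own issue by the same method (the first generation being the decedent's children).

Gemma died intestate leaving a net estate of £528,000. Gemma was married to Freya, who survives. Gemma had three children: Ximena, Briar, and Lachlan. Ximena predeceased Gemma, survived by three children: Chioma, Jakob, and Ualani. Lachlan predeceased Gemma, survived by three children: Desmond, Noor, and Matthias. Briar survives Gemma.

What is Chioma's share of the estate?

Chioma receives £44,000.

The spouse counts as an additional share at the children's level, so there are 4 primary shares of £132,000. Freya takes one such share (£132,000).
The children's combined portion (£396,000) is divided into 3 shares of £132,000: Briar takes £132,000; Ximena's £132,000 share passes to Ximena's issue; Lachlan's £132,000 share passes to Lachlan's issue.
Ximena's share (£132,000) is divided into 3 shares of £44,000: Chioma, Jakob, and Ualani each take £44,000.
Lachlan's share (£132,000) is divided into 3 shares of £44,000: Desmond, Noor, and Matthias each take £44,000.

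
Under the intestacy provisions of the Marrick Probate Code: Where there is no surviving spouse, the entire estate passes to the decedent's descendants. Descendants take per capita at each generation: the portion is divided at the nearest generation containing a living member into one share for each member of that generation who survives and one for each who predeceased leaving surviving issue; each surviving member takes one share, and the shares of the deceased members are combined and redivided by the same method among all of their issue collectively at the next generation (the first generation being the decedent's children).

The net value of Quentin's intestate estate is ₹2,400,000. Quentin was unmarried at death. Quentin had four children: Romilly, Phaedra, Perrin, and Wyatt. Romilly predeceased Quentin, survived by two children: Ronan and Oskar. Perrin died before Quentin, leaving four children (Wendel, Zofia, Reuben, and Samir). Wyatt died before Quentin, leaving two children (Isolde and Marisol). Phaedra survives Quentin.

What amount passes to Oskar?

The entire ₹2,400,000 passes to the descendants.
That amount (₹2,400,000) is divided at the children's generation into 4 shares of ₹600,000. Phaedra takes ₹600,000. The 3 shares of the deceased (Romilly, Perrin, and Wyatt) are combined into a pool of ₹1,800,000.
That pool (₹1,800,000) is divided at the grandchildren's generation equally among Ronan, Oskar, Wendel, Zofia, Reuben, Samir, Isolde, and Marisol: ₹225,000 each.

Oskar receives ₹225,000.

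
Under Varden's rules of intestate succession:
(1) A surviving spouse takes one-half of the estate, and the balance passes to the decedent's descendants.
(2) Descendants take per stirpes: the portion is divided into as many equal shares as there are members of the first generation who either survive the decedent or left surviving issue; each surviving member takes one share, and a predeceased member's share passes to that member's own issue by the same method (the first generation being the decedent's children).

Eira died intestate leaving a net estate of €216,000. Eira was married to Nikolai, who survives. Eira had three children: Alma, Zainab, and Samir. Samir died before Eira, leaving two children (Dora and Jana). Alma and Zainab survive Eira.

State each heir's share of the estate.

Nikolai takes one-half of €216,000 = €108,000. The remaining €108,000 passes to the descendants.
The descendants' portion (€108,000) is divided into 3 shares of €36,000: Alma and Zainab each take €36,000; Samir's €36,000 share passes to Samir's issue.
Samir's share (€36,000) is divided into 2 shares of €18,000: Dora and Jana each take €18,000.

Nikolai: €108,000; Alma: €36,000; Zainab: €36,000; Dora: €18,000; Jana: €18,000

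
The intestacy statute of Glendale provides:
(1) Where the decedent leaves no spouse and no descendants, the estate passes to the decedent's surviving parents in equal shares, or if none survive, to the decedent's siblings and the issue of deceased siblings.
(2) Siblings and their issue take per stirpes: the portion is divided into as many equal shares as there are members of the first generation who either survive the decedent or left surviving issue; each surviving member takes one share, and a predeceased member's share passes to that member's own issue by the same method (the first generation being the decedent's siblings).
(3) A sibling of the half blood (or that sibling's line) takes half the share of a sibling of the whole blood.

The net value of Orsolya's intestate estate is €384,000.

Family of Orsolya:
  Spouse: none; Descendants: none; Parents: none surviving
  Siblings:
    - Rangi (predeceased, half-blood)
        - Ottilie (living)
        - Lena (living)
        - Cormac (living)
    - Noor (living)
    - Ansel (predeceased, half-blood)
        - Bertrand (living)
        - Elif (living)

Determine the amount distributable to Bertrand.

Bertrand receives €48,000.

The entire €384,000 passes to the siblings and their issue.
Counting each half-blood sibling's line as half a unit, there are 2 units in €384,000, so one unit is €192,000. Whole-blood lines (Noor) take €192,000 each; half-blood lines (Rangi and Ansel) take €96,000 each.
Rangi's share (€96,000) is divided into 3 shares of €32,000: Ottilie, Lena, and Cormac each take €32,000.
Ansel's share (€96,000) is divided into 2 shares of €48,000: Bertrand and Elif each take €48,000.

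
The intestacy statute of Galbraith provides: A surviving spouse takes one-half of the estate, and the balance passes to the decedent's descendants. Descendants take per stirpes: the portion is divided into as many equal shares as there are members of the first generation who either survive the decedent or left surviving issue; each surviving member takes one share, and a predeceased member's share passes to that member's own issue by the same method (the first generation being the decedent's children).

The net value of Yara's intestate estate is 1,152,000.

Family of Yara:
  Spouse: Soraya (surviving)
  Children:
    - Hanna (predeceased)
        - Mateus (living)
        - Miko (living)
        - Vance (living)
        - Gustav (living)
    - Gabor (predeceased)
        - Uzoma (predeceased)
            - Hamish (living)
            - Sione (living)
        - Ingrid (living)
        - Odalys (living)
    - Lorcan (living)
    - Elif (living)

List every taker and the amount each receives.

Soraya: 576,000; Mateus: 36,000; Miko: 36,000; Vance: 36,000; Gustav: 36,000; Hamish: 24,000; Sione: 24,000; Ingrid: 48,000; Odalys: 48,000; Lorcan: 144,000; Elif: 144,000

Soraya takes one-half of 1,152,000 = 576,000. The remaining 576,000 passes to the descendants.
The descendants' portion (576,000) is divided into 4 shares of 144,000: Lorcan and Elif each take 144,000; Hanna's 144,000 share passes to Hanna's issue; Gabor's 144,000 share passes to Gabor's issue.
Hanna's share (144,000) is divided into 4 shares of 36,000: Mateus, Miko, Vance, and Gustav each take 36,000.
Gabor's share (144,000) is divided into 3 shares of 48,000: Ingrid and Odalys each take 48,000; Uzoma's 48,000 share passes to Uzoma's issue.
Uzoma's share (48,000) is divided into 2 shares of 24,000: Hamish and Sione each take 24,000.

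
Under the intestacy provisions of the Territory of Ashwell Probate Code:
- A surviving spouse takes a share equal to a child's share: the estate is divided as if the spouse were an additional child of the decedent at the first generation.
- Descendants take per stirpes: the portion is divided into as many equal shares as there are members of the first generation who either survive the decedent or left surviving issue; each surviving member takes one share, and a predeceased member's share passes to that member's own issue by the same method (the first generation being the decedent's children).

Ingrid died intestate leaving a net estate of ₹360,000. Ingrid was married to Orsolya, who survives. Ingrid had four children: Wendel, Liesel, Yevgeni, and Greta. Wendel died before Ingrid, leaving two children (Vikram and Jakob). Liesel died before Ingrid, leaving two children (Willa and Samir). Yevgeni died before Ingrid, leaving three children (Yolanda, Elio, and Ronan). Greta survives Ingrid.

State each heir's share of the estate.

Orsolya: ₹72,000; Vikram: ₹36,000; Jakob: ₹36,000; Willa: ₹36,000; Samir: ₹36,000; Yolanda: ₹24,000; Elio: ₹24,000; Ronan: ₹24,000; Greta: ₹72,000

The spouse counts as an additional share at the children's level, so there are 5 primary shares of ₹72,000. Orsolya takes one such share (₹72,000).
The children's combined portion (₹288,000) is divided into 4 shares of ₹72,000: Greta takes ₹72,000; Wendel's ₹72,000 share passes to Wendel's issue; Liesel's ₹72,000 share passes to Liesel's issue; Yevgeni's ₹72,000 share passes to Yevgeni's issue.
Wendel's share (₹72,000) is divided into 2 shares of ₹36,000: Vikram and Jakob each take ₹36,000.
Liesel's share (₹72,000) is divided into 2 shares of ₹36,000: Willa and Samir each take ₹36,000.
Yevgeni's share (₹72,000) is divided into 3 shares of ₹24,000: Yolanda, Elio, and Ronan each take ₹24,000.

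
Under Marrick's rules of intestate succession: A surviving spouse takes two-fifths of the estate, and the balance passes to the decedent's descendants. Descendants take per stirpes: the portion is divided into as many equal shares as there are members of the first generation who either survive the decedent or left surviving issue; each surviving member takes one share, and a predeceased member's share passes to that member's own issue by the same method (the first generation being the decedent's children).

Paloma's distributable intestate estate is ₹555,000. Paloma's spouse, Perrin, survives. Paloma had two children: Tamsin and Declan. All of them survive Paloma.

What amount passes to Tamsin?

Perrin takes two-fifths of ₹555,000 = ₹222,000. The remaining ₹333,000 passes to the descendants.
The descendants' portion (₹333,000) is divided into 2 shares of ₹166,500: Tamsin and Declan each take ₹166,500.

Tamsin receives ₹166,500.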